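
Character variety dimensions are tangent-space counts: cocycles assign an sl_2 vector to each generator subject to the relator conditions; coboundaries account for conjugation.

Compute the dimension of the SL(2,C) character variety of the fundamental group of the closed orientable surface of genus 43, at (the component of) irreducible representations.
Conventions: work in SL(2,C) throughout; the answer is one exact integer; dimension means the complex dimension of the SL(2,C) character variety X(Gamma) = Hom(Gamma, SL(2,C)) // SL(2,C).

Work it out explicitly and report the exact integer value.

252

The genus-43 surface group: 2g = 86 generators, one relator prod [a_i, b_i].
A cocycle assigns one sl_2 vector per generator subject to the relator condition d_2(z) = 0: dim of the unconstrained space is 3*2g = 258.
d_2 is surjective at irreducible rho (its cokernel H^2 is dual to H^0 = 0), so dim Z^1 = 258 - 3 = 255.
dim B^1 = 3 (coboundaries, injective at irreducible rho).
dim H^1 = 255 - 3 = 252 = dim X.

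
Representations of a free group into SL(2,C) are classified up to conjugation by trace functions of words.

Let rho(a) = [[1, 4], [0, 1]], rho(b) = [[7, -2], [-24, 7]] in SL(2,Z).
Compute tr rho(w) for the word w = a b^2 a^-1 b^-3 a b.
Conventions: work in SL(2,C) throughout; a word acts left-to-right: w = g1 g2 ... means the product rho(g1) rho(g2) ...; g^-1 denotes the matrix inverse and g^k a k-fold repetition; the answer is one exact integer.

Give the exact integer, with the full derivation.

rho(a) = [[1, 4], [0, 1]]
... * rho(b) = [[7, -2], [-24, 7]]  ->  [[-89, 26], [-24, 7]]
... * rho(b) = [[7, -2], [-24, 7]]  ->  [[-1247, 360], [-336, 97]]
... * rho(a^-1) = [[1, -4], [0, 1]]  ->  [[-1247, 5348], [-336, 1441]]
... * rho(b^-1) = [[7, 2], [24, 7]]  ->  [[119623, 34942], [32232, 9415]]
... * rho(b^-1) = [[7, 2], [24, 7]]  ->  [[1675969, 483840], [451584, 130369]]
... * rho(b^-1) = [[7, 2], [24, 7]]  ->  [[23343943, 6738818], [6289944, 1815751]]
... * rho(a) = [[1, 4], [0, 1]]  ->  [[23343943, 100114590], [6289944, 26975527]]
... * rho(b) = [[7, -2], [-24, 7]]  ->  [[-2239342559, 654114244], [-603383040, 176248801]]
tr = -2239342559 + 176248801 = -2063093758

-2063093758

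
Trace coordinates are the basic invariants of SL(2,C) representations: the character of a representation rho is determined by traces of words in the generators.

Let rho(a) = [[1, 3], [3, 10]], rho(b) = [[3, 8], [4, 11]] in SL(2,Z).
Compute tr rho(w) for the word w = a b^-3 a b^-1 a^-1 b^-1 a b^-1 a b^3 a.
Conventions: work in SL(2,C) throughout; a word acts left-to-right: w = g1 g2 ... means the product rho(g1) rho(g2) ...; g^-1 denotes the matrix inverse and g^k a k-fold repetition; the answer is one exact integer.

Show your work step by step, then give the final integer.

rho(a) = [[1, 3], [3, 10]]
... * rho(b^-1) = [[11, -8], [-4, 3]]  ->  [[-1, 1], [-7, 6]]
... * rho(b^-1) = [[11, -8], [-4, 3]]  ->  [[-15, 11], [-101, 74]]
... * rho(b^-1) = [[11, -8], [-4, 3]]  ->  [[-209, 153], [-1407, 1030]]
... * rho(a) = [[1, 3], [3, 10]]  ->  [[250, 903], [1683, 6079]]
... * rho(b^-1) = [[11, -8], [-4, 3]]  ->  [[-862, 709], [-5803, 4773]]
... * rho(a^-1) = [[10, -3], [-3, 1]]  ->  [[-10747, 3295], [-72349, 22182]]
... * rho(b^-1) = [[11, -8], [-4, 3]]  ->  [[-131397, 95861], [-884567, 645338]]
... * rho(a) = [[1, 3], [3, 10]]  ->  [[156186, 564419], [1051447, 3799679]]
... * rho(b^-1) = [[11, -8], [-4, 3]]  ->  [[-539630, 443769], [-3632799, 2987461]]
... * rho(a) = [[1, 3], [3, 10]]  ->  [[791677, 2818800], [5329584, 18976213]]
... * rho(b) = [[3, 8], [4, 11]]  ->  [[13650231, 37340216], [91893604, 251375015]]
... * rho(b) = [[3, 8], [4, 11]]  ->  [[190311557, 519944224], [1281180872, 3500273997]]
... * rho(b) = [[3, 8], [4, 11]]  ->  [[2650711567, 7241878920], [17844638604, 48752460943]]
... * rho(a) = [[1, 3], [3, 10]]  ->  [[24376348327, 80370923901], [164102021433, 541058525242]]
tr = 24376348327 + 541058525242 = 565434873569

565434873569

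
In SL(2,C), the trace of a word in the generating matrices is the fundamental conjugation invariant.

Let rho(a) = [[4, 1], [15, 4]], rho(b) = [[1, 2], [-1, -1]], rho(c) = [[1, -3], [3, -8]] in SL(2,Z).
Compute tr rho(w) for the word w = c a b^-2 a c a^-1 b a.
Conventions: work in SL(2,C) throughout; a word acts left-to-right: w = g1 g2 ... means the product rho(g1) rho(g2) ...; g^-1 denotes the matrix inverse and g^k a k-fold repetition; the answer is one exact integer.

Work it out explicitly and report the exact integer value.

1811396

rho(c) = [[1, -3], [3, -8]]
... * rho(a) = [[4, 1], [15, 4]]  ->  [[-41, -11], [-108, -29]]
... * rho(b^-1) = [[-1, -2], [1, 1]]  ->  [[30, 71], [79, 187]]
... * rho(b^-1) = [[-1, -2], [1, 1]]  ->  [[41, 11], [108, 29]]
... * rho(a) = [[4, 1], [15, 4]]  ->  [[329, 85], [867, 224]]
... * rho(c) = [[1, -3], [3, -8]]  ->  [[584, -1667], [1539, -4393]]
... * rho(a^-1) = [[4, -1], [-15, 4]]  ->  [[27341, -7252], [72051, -19111]]
... * rho(b) = [[1, 2], [-1, -1]]  ->  [[34593, 61934], [91162, 163213]]
... * rho(a) = [[4, 1], [15, 4]]  ->  [[1067382, 282329], [2812843, 744014]]
tr = 1067382 + 744014 = 1811396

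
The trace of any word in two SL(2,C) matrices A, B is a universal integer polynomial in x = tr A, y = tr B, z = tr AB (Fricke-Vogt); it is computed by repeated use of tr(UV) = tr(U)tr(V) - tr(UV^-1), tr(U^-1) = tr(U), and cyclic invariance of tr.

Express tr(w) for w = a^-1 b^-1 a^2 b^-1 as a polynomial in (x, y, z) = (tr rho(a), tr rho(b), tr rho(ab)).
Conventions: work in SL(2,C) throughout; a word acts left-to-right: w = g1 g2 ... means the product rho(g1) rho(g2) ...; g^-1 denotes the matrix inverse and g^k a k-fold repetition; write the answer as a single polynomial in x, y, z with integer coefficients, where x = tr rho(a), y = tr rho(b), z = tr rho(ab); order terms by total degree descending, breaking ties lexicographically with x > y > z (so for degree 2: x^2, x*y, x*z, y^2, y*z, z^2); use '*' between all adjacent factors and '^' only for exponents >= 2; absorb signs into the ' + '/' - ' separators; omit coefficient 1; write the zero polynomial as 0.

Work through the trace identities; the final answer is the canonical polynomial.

x^2*y*z - x^3 - x*z^2 - y*z + 3*x

and tr(a b^-1) = tr(a) tr(b) - tr(a b) = x*y - z
and tr(a^2 b) = tr(a) tr(b a) - tr(b) = x*z - y
tr(a^2) = tr(a) tr(a) - tr(1) = x^2 - 2
and tr(b a^2 b) = tr(b) tr(a^2 b) - tr(a^2) = x*y*z - x^2 - y^2 + 2
tr(b a b a) = tr(a b) tr(a b) - tr(1) = z^2 - 2
tr(b a b) = tr(b) tr(a b) - tr(a) = y*z - x
tr(b a^2 b a) = tr(a) tr(b a b a) - tr(b a b) = x*z^2 - y*z - x
next, tr(a^-1 b a^2 b) = tr(b a^2 b) tr(a) - tr(b a^2 b a) = x^2*y*z - x^3 - x*y^2 - x*z^2 + y*z + 3*x
tr(a^2 b^-1 a^-1 b) = tr(a^-1 b a^2) tr(b) - tr(a^-1 b a^2 b) = -x^2*y*z + x^3 + x*y^2 + x*z^2 - 3*x
tr(a^-1 b^-1 a^2 b^-1) = tr(a^2 b^-1 a^-1) tr(b) - tr(a^2 b^-1 a^-1 b) = x^2*y*z - x^3 - x*z^2 - y*z + 3*x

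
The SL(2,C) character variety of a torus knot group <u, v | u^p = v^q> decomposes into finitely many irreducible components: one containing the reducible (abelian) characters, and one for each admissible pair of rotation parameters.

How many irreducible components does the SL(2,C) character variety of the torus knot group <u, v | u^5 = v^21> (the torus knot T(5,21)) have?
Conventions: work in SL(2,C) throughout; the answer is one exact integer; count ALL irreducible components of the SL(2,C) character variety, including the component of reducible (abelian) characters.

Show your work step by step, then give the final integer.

In the torus knot group T(5,21), u^5 = v^21 is central, so an irreducible representation sends it to +I or -I (Schur).
This locks tr(u) to 2*cos(pi*alpha/5), alpha in 1..4, and tr(v) to 2*cos(pi*beta/21), beta in 1..20, on each component of irreducible characters.
The two central values (-1)^alpha I and (-1)^beta I must be the same matrix, so alpha and beta share a parity.
Enumerate parity-matched pairs: 2*10 odd-odd plus 2*10 even-even gives 40.
That is 40 components of irreducible characters, and with the reducible (abelian) component the total is 41.

41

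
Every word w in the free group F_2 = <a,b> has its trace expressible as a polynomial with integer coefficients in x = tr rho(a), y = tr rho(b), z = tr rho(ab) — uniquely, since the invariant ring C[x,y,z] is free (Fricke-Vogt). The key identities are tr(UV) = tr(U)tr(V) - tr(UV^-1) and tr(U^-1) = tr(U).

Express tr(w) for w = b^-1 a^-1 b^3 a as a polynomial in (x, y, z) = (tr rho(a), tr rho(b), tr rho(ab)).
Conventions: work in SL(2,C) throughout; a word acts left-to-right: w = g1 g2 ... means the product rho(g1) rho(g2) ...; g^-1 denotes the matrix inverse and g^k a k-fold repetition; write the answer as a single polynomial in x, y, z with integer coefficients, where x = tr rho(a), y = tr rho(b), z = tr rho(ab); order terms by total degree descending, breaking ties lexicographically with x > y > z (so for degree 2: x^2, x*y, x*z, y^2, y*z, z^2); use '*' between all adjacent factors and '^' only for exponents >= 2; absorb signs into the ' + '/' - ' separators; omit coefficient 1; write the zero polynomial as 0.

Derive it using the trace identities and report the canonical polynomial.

tr(b^2) = tr(b) tr(b) - tr(1) = y^2 - 2
tr(b^3) = tr(b) tr(b^2) - tr(b) = y^3 - 3*y
tr(a b^2) = tr(b) tr(a b) - tr(a) = y*z - x
tr(a b^3) = tr(b) tr(a b^2) - tr(a b) = y^2*z - x*y - z
tr(b^3 a b) = tr(b) tr(a b^3) - tr(a b^2) = y^3*z - x*y^2 - 2*y*z + x
use: tr(a b a b) = tr(a b) tr(a b) - tr(1)   [split at repeated a] = z^2 - 2
tr(a b a) = tr(a) tr(b a) - tr(b) = x*z - y
tr(b a b a b) = tr(b) tr(a b a b) - tr(a b a) = y*z^2 - x*z - y
tr(b^3 a b a) = tr(b) tr(b a b a b) - tr(b a b a) = y^2*z^2 - x*y*z - y^2 - z^2 + 2
use: tr(a^-1 b^3 a b) = tr(b^3 a b) tr(a) - tr(b^3 a b a) = x*y^3*z - x^2*y^2 - y^2*z^2 - x*y*z + x^2 + y^2 + z^2 - 2
tr(b^-1 a^-1 b^3 a) = tr(a^-1 b^3 a) tr(b) - tr(a^-1 b^3 a b) = -x*y^3*z + x^2*y^2 + y^4 + y^2*z^2 + x*y*z - x^2 - 4*y^2 - z^2 + 2

-x*y^3*z + x^2*y^2 + y^4 + y^2*z^2 + x*y*z - x^2 - 4*y^2 - z^2 + 2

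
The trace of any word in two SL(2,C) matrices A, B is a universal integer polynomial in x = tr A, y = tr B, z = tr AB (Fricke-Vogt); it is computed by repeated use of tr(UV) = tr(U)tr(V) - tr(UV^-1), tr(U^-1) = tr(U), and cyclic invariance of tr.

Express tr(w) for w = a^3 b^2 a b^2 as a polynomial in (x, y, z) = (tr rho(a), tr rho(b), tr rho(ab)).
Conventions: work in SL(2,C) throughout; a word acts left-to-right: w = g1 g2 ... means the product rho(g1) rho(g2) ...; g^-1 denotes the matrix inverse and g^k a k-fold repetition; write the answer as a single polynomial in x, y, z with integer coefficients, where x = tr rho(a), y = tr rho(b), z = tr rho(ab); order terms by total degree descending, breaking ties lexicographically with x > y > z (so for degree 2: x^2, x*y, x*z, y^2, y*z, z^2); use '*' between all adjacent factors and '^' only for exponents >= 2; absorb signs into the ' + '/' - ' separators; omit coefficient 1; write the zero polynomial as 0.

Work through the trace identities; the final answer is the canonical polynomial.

x^2*y^2*z^2 - 2*x^3*y*z - x*y^3*z + x^4 + x^2*y^2 - y^2*z^2 + 4*x*y*z - 4*x^2 + 2

tr(a b a b) = tr(b a)*tr(b a) - tr(1) = z^2 - 2
reduce: tr(a b a) = tr(a)*tr(b a) - tr(b) = x*z - y
tr(a b^2 a b) = tr(b)*tr(a b a b) - tr(a b a) = y*z^2 - x*z - y
tr(b^2 a) = tr(b)*tr(a b) - tr(a) = y*z - x
reduce: tr(b^2) = tr(b)*tr(b) - tr(1) = y^2 - 2
tr(a b^2 a) = tr(a)*tr(b^2 a) - tr(b^2) = x*y*z - x^2 - y^2 + 2
tr(b^2 a b^2 a) = tr(b)*tr(a b^2 a b) - tr(a b^2 a) = y^2*z^2 - 2*x*y*z + x^2 - 2
tr(b a b^2) = tr(b)*tr(b a b) - tr(b a) = y^2*z - x*y - z
reduce: tr(b^2 a b^2) = tr(b)*tr(b a b^2) - tr(b a b) = y^3*z - x*y^2 - 2*y*z + x
tr(b^2 a b^2 a^2) = tr(a)*tr(b^2 a b^2 a) - tr(b^2 a b^2) = x*y^2*z^2 - 2*x^2*y*z - y^3*z + x^3 + x*y^2 + 2*y*z - 3*x
tr(a^3 b^2 a b^2) = tr(a)*tr(b^2 a b^2 a^2) - tr(b^2 a b^2 a) = x^2*y^2*z^2 - 2*x^3*y*z - x*y^3*z + x^4 + x^2*y^2 - y^2*z^2 + 4*x*y*z - 4*x^2 + 2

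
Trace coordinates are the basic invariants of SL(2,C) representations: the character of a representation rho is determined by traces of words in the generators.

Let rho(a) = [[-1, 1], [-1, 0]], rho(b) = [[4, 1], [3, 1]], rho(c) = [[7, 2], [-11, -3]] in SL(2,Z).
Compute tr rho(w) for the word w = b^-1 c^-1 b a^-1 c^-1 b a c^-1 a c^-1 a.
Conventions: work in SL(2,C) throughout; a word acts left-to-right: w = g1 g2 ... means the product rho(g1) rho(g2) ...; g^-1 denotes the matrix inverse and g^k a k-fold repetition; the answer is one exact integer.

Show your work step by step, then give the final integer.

rho(b^-1) = [[1, -1], [-3, 4]]
... * rho(c^-1) = [[-3, -2], [11, 7]]  ->  [[-14, -9], [53, 34]]
... * rho(b) = [[4, 1], [3, 1]]  ->  [[-83, -23], [314, 87]]
... * rho(a^-1) = [[0, -1], [1, -1]]  ->  [[-23, 106], [87, -401]]
... * rho(c^-1) = [[-3, -2], [11, 7]]  ->  [[1235, 788], [-4672, -2981]]
... * rho(b) = [[4, 1], [3, 1]]  ->  [[7304, 2023], [-27631, -7653]]
... * rho(a) = [[-1, 1], [-1, 0]]  ->  [[-9327, 7304], [35284, -27631]]
... * rho(c^-1) = [[-3, -2], [11, 7]]  ->  [[108325, 69782], [-409793, -263985]]
... * rho(a) = [[-1, 1], [-1, 0]]  ->  [[-178107, 108325], [673778, -409793]]
... * rho(c^-1) = [[-3, -2], [11, 7]]  ->  [[1725896, 1114489], [-6529057, -4216107]]
... * rho(a) = [[-1, 1], [-1, 0]]  ->  [[-2840385, 1725896], [10745164, -6529057]]
tr = -2840385 + -6529057 = -9369442

-9369442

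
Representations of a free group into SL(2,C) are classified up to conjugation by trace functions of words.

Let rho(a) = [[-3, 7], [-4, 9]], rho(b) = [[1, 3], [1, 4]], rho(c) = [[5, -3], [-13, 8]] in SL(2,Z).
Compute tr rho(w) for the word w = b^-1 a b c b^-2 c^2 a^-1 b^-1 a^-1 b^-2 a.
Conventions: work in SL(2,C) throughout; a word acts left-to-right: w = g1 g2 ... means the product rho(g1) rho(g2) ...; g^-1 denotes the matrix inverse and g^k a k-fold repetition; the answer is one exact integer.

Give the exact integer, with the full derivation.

rho(b^-1) = [[4, -3], [-1, 1]]
... * rho(a) = [[-3, 7], [-4, 9]]  ->  [[0, 1], [-1, 2]]
... * rho(b) = [[1, 3], [1, 4]]  ->  [[1, 4], [1, 5]]
... * rho(c) = [[5, -3], [-13, 8]]  ->  [[-47, 29], [-60, 37]]
... * rho(b^-1) = [[4, -3], [-1, 1]]  ->  [[-217, 170], [-277, 217]]
... * rho(b^-1) = [[4, -3], [-1, 1]]  ->  [[-1038, 821], [-1325, 1048]]
... * rho(c) = [[5, -3], [-13, 8]]  ->  [[-15863, 9682], [-20249, 12359]]
... * rho(c) = [[5, -3], [-13, 8]]  ->  [[-205181, 125045], [-261912, 159619]]
... * rho(a^-1) = [[9, -7], [4, -3]]  ->  [[-1346449, 1061132], [-1718732, 1354527]]
... * rho(b^-1) = [[4, -3], [-1, 1]]  ->  [[-6446928, 5100479], [-8229455, 6510723]]
... * rho(a^-1) = [[9, -7], [4, -3]]  ->  [[-37620436, 29827059], [-48022203, 38074016]]
... * rho(b^-1) = [[4, -3], [-1, 1]]  ->  [[-180308803, 142688367], [-230162828, 182140625]]
... * rho(b^-1) = [[4, -3], [-1, 1]]  ->  [[-863923579, 683614776], [-1102791937, 872629109]]
... * rho(a) = [[-3, 7], [-4, 9]]  ->  [[-142688367, 105067931], [-182140625, 134118422]]
tr = -142688367 + 134118422 = -8569945

-8569945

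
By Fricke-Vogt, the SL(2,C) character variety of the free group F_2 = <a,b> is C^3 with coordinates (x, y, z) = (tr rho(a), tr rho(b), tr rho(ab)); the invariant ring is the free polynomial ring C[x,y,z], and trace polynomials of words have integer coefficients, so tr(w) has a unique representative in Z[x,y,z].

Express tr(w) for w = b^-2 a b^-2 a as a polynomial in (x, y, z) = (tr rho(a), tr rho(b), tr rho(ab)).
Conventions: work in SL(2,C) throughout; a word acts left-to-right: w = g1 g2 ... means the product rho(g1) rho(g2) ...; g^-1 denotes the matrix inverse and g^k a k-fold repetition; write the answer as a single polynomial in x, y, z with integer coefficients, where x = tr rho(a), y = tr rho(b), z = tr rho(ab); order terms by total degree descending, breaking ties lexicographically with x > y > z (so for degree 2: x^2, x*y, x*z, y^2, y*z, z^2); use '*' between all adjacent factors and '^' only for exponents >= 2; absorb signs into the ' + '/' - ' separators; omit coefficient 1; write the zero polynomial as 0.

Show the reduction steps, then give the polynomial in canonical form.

x^2*y^4 - 2*x*y^3*z - 2*x^2*y^2 + y^2*z^2 + 2*x*y*z + x^2 - 2

reduce: trace(a^2) = trace(a) trace(a) - trace(1)  (reduce the a square) = x^2 - 2
trace(a^2 b) = trace(a) trace(b a) - trace(b)  (reduce the a square) = x*z - y
trace(a b^-1 a) = trace(a^2) trace(b) - trace(a^2 b)  (eliminate b^-1) = x^2*y - x*z - y
trace(a b a b) = trace(a b) trace(a b) - trace(1)  (split on a) = z^2 - 2
trace(a b^-1 a b) = trace(a b a) trace(b) - trace(a b a b)  (eliminate b^-1) = x*y*z - y^2 - z^2 + 2
trace(a b^-1 a b^-1) = trace(a b^-1 a) trace(b) - trace(a b^-1 a b)  (eliminate b^-1) = x^2*y^2 - 2*x*y*z + z^2 - 2
trace(a b^-2 a b^-1) = trace(a b^-1 a b^-1) trace(b) - trace(a b^-1 a)  (eliminate b^-1) = x^2*y^3 - 2*x*y^2*z - x^2*y + y*z^2 + x*z - y
reduce: trace(a b^-2 a) = trace(b^-1 a^2) trace(b) - trace(b^-1 a^2 b)  (eliminate b^-1) = x^2*y^2 - x*y*z - x^2 - y^2 + 2
trace(b^-2 a b^-2 a) = trace(a b^-2 a b^-1) trace(b) - trace(a b^-2 a)  (eliminate b^-1) = x^2*y^4 - 2*x*y^3*z - 2*x^2*y^2 + y^2*z^2 + 2*x*y*z + x^2 - 2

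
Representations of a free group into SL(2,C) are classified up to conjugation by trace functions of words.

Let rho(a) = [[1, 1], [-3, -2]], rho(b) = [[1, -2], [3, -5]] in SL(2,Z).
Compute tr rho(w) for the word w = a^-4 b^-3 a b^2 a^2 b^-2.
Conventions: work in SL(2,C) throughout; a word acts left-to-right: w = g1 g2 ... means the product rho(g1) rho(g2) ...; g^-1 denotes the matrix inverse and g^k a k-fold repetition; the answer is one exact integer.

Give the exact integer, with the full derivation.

rho(a^-1) = [[-2, -1], [3, 1]]
... * rho(a^-1) = [[-2, -1], [3, 1]]  ->  [[1, 1], [-3, -2]]
... * rho(a^-1) = [[-2, -1], [3, 1]]  ->  [[1, 0], [0, 1]]
... * rho(a^-1) = [[-2, -1], [3, 1]]  ->  [[-2, -1], [3, 1]]
... * rho(b^-1) = [[-5, 2], [-3, 1]]  ->  [[13, -5], [-18, 7]]
... * rho(b^-1) = [[-5, 2], [-3, 1]]  ->  [[-50, 21], [69, -29]]
... * rho(b^-1) = [[-5, 2], [-3, 1]]  ->  [[187, -79], [-258, 109]]
... * rho(a) = [[1, 1], [-3, -2]]  ->  [[424, 345], [-585, -476]]
... * rho(b) = [[1, -2], [3, -5]]  ->  [[1459, -2573], [-2013, 3550]]
... * rho(b) = [[1, -2], [3, -5]]  ->  [[-6260, 9947], [8637, -13724]]
... * rho(a) = [[1, 1], [-3, -2]]  ->  [[-36101, -26154], [49809, 36085]]
... * rho(a) = [[1, 1], [-3, -2]]  ->  [[42361, 16207], [-58446, -22361]]
... * rho(b^-1) = [[-5, 2], [-3, 1]]  ->  [[-260426, 100929], [359313, -139253]]
... * rho(b^-1) = [[-5, 2], [-3, 1]]  ->  [[999343, -419923], [-1378806, 579373]]
tr = 999343 + 579373 = 1578716

1578716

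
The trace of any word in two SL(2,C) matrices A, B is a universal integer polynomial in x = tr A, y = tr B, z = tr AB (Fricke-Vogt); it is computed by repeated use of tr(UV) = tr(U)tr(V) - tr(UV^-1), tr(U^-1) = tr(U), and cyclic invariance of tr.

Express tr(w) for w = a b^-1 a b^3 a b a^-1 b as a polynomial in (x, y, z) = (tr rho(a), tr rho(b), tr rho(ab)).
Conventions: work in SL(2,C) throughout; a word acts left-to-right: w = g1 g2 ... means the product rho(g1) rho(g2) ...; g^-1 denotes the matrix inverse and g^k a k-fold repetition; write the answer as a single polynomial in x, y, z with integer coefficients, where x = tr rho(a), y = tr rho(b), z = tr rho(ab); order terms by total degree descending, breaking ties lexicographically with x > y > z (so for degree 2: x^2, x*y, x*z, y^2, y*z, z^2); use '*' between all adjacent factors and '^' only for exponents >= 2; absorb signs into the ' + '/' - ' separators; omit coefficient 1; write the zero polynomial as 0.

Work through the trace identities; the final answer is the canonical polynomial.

trace(a b a b) = trace(b a)*trace(b a) - trace(1)  (split on b) = z^2 - 2
so trace(a b a) = trace(a)*trace(b a) - trace(b)  (reduce the a square) = x*z - y
reduce: trace(b^2 a b a) = trace(b)*trace(a b a b) - trace(a b a)  (reduce the b square) = y*z^2 - x*z - y
so trace(a b^2) = trace(b)*trace(a b) - trace(a)  (reduce the b square) = y*z - x
trace(b^2 a b) = trace(b)*trace(a b^2) - trace(a b)  (reduce the b square) = y^2*z - x*y - z
trace(a^2 b^2 a b) = trace(a)*trace(b^2 a b a) - trace(b^2 a b)  (reduce the a square) = x*y*z^2 - x^2*z - y^2*z + z
reduce: trace(a^3 b) = trace(a)*trace(a b a) - trace(a b)  (reduce the a square) = x^2*z - x*y - z
so trace(a^2) = trace(a)*trace(a) - trace(1)  (reduce the a square) = x^2 - 2
so trace(a^3) = trace(a)*trace(a^2) - trace(a)  (reduce the a square) = x^3 - 3*x
reduce: trace(a^2 b^2 a) = trace(b)*trace(a^3 b) - trace(a^3)  (reduce the b square) = x^2*y*z - x^3 - x*y^2 - y*z + 3*x
trace(b a b^2 a^2 b) = trace(b)*trace(a^2 b^2 a b) - trace(a^2 b^2 a)  (reduce the b square) = x*y^2*z^2 - 2*x^2*y*z - y^3*z + x^3 + x*y^2 + 2*y*z - 3*x
so trace(b a b^2 a^2) = trace(a)*trace(b a b^2 a) - trace(b a b^2)  (reduce the a square) = x*y*z^2 - x^2*z - y^2*z + z
so trace(a b^3 a b^2 a) = trace(b)*trace(b a b^2 a^2 b) - trace(b a b^2 a^2)  (reduce the b square) = x*y^3*z^2 - 2*x^2*y^2*z - y^4*z + x^3*y + x*y^3 - x*y*z^2 + x^2*z + 3*y^2*z - 3*x*y - z
reduce: trace(a b a b a b) = trace(a b a b)*trace(a b) - trace(b a)  (split on a) = z^3 - 3*z
trace(a b a b a) = trace(a)*trace(b a b a) - trace(b a b)  (reduce the a square) = x*z^2 - y*z - x
trace(a b^2 a b a b) = trace(b)*trace(a b a b a b) - trace(a b a b a)  (reduce the b square) = y*z^3 - x*z^2 - 2*y*z + x
trace(b a b^2 a b a b) = trace(b)*trace(a b^2 a b a b) - trace(a b^2 a b a)  (reduce the b square) = y^2*z^3 - 2*x*y*z^2 + x^2*z - y^2*z + x*y - z
trace(a b^3 a b^2 a b) = trace(b)*trace(b a b^2 a b a b) - trace(b a b^2 a b a)  (reduce the b square) = y^3*z^3 - 2*x*y^2*z^2 + x^2*y*z - y^3*z - y*z^3 + x*y^2 + x*z^2 + y*z - x
so trace(b a b^-1 a b^3 a b) = trace(a b^3 a b^2 a)*trace(b) - trace(a b^3 a b^2 a b)  (eliminate b^-1) = x*y^4*z^2 - 2*x^2*y^3*z - y^5*z - y^3*z^3 + x^3*y^2 + x*y^4 + x*y^2*z^2 + 4*y^3*z + y*z^3 - 4*x*y^2 - x*z^2 - 2*y*z + x
trace(a b a b a^2 b) = trace(a)*trace(b a b a b a) - trace(b a b a b)  (reduce the a square) = x*z^3 - y*z^2 - 2*x*z + y
trace(a b a b a^2) = trace(a)*trace(a b a b a) - trace(a b a b)  (reduce the a square) = x^2*z^2 - x*y*z - x^2 - z^2 + 2
trace(a b a b a^2 b^2) = trace(b)*trace(a b a b a^2 b) - trace(a b a b a^2)  (reduce the b square) = x*y*z^3 - x^2*z^2 - y^2*z^2 - x*y*z + x^2 + y^2 + z^2 - 2
trace(a b^3 a b a b a) = trace(b)*trace(a b a b a^2 b^2) - trace(a b a b a^2 b)  (reduce the b square) = x*y^2*z^3 - x^2*y*z^2 - y^3*z^2 - x*y^2*z - x*z^3 + x^2*y + y^3 + 2*y*z^2 + 2*x*z - 3*y
so trace(a b a b a b a b) = trace(a b)*trace(a b a b a b) - trace(a^-1 b^-1 a^-1 b^-1)  (split on a) = z^4 - 4*z^2 + 2
trace(a b a b a b a b^2) = trace(b)*trace(a b a b a b a b) - trace(a b a b a b a)  (reduce the b square) = y*z^4 - x*z^3 - 3*y*z^2 + 2*x*z + y
trace(a b^3 a b a b a b) = trace(b)*trace(a b a b a b a b^2) - trace(a b a b a b a b)  (reduce the b square) = y^2*z^4 - x*y*z^3 - 3*y^2*z^2 - z^4 + 2*x*y*z + y^2 + 4*z^2 - 2
trace(b a b^-1 a b^3 a b a) = trace(a b^3 a b a b a)*trace(b) - trace(a b^3 a b a b a b)  (eliminate b^-1) = x*y^3*z^3 - x^2*y^2*z^2 - y^4*z^2 - y^2*z^4 - x*y^3*z + x^2*y^2 + y^4 + 5*y^2*z^2 + z^4 - 4*y^2 - 4*z^2 + 2
reduce: trace(a b^-1 a b^3 a b a^-1 b) = trace(b a b^-1 a b^3 a b)*trace(a) - trace(b a b^-1 a b^3 a b a)  (eliminate a^-1) = x^2*y^4*z^2 - 2*x^3*y^3*z - x*y^5*z - 2*x*y^3*z^3 + x^4*y^2 + x^2*y^4 + 2*x^2*y^2*z^2 + y^4*z^2 + y^2*z^4 + 5*x*y^3*z + x*y*z^3 - 5*x^2*y^2 - x^2*z^2 - y^4 - 5*y^2*z^2 - z^4 - 2*x*y*z + x^2 + 4*y^2 + 4*z^2 - 2

x^2*y^4*z^2 - 2*x^3*y^3*z - x*y^5*z - 2*x*y^3*z^3 + x^4*y^2 + x^2*y^4 + 2*x^2*y^2*z^2 + y^4*z^2 + y^2*z^4 + 5*x*y^3*z + x*y*z^3 - 5*x^2*y^2 - x^2*z^2 - y^4 - 5*y^2*z^2 - z^4 - 2*x*y*z + x^2 + 4*y^2 + 4*z^2 - 2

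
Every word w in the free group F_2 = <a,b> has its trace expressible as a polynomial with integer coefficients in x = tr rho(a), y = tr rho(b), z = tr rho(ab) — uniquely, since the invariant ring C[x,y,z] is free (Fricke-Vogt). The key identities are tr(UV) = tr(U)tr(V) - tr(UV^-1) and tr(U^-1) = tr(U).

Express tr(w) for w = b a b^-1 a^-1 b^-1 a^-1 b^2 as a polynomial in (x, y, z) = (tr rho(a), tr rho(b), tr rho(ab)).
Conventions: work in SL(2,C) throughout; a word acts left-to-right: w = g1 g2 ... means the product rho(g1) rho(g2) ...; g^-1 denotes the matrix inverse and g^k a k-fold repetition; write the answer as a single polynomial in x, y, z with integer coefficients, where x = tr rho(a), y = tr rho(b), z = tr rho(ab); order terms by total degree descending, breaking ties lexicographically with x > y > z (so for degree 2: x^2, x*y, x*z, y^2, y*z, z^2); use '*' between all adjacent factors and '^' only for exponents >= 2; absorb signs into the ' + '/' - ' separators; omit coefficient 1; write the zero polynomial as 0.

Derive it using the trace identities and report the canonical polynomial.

-x*y^3*z^2 + x^2*y^2*z + y^4*z + y^2*z^3 + x*y*z^2 - x^2*z - 5*y^2*z - z^3 + x*y + 3*z

tr(b^2 a) = tr(b) * tr(a b) - tr(a) = y*z - x
tr(b^3 a) = tr(b) * tr(a b^2) - tr(a b) = y^2*z - x*y - z
tr(b^2) = tr(b) * tr(b) - tr(1) = y^2 - 2
tr(b^3) = tr(b) * tr(b^2) - tr(b) = y^3 - 3*y
tr(a b^3 a) = tr(a) * tr(b^3 a) - tr(b^3) = x*y^2*z - x^2*y - y^3 - x*z + 3*y
tr(a b a b) = tr(b a) * tr(b a) - tr(1) = z^2 - 2
tr(a b a) = tr(a) * tr(b a) - tr(b) = x*z - y
tr(a b a b^2) = tr(b) * tr(a b a b) - tr(a b a) = y*z^2 - x*z - y
tr(a b^3 a b) = tr(b) * tr(a b a b^2) - tr(a b a b) = y^2*z^2 - x*y*z - y^2 - z^2 + 2
tr(b^3 a b^-1 a) = tr(a b^3 a) * tr(b) - tr(a b^3 a b) = x*y^3*z - x^2*y^2 - y^4 - y^2*z^2 + 4*y^2 + z^2 - 2
tr(a^-1 b^3 a b^-1) = tr(b^3 a b^-1) * tr(a) - tr(b^3 a b^-1 a) = -x*y^3*z + x^2*y^2 + y^4 + y^2*z^2 + x*y*z - x^2 - 4*y^2 - z^2 + 2
tr(a^-1 b^3 a b^-1 a^-1) = tr(a^-1 b^3 a b^-1) * tr(a) - tr(a^-1 b^3 a b^-1 a) = -x^2*y^3*z + x^3*y^2 + x*y^4 + x*y^2*z^2 + x^2*y*z - x^3 - 4*x*y^2 - x*z^2 - y*z + 3*x
tr(b^4) = tr(b) * tr(b^3) - tr(b^2) = y^4 - 4*y^2 + 2
tr(b^4 a) = tr(b) * tr(a b^3) - tr(a b^2) = y^3*z - x*y^2 - 2*y*z + x
tr(b a^-1 b^3) = tr(b^4) * tr(a) - tr(b^4 a) = x*y^4 - y^3*z - 3*x*y^2 + 2*y*z + x
tr(b^3 a b^2) = tr(b) * tr(b^2 a b^2) - tr(b^2 a b) = y^4*z - x*y^3 - 3*y^2*z + 2*x*y + z
tr(a b^2 a) = tr(a) * tr(b^2 a) - tr(b^2) = x*y*z - x^2 - y^2 + 2
tr(b a b^2 a b) = tr(b) * tr(a b^2 a b) - tr(a b^2 a) = y^2*z^2 - 2*x*y*z + x^2 - 2
tr(b^3 a b^2 a) = tr(b) * tr(b a b^2 a b) - tr(b a b^2 a) = y^3*z^2 - 2*x*y^2*z + x^2*y - y*z^2 + x*z - y
tr(b a^-1 b^3 a b) = tr(b^3 a b^2) * tr(a) - tr(b^3 a b^2 a) = x*y^4*z - x^2*y^3 - y^3*z^2 - x*y^2*z + x^2*y + y*z^2 + y
tr(b^3 a b a b) = tr(b) * tr(b a b a b^2) - tr(b a b a b) = y^3*z^2 - x*y^2*z - y^3 - 2*y*z^2 + x*z + 3*y
tr(a b a b a b) = tr(a b a b) * tr(a b) - tr(b a) = z^3 - 3*z
tr(a b a b a) = tr(a) * tr(b a b a) - tr(b a b) = x*z^2 - y*z - x
tr(a b a b a b^2) = tr(b) * tr(a b a b a b) - tr(a b a b a) = y*z^3 - x*z^2 - 2*y*z + x
tr(b^3 a b a b a) = tr(b) * tr(a b a b a b^2) - tr(a b a b a b) = y^2*z^3 - x*y*z^2 - 2*y^2*z - z^3 + x*y + 3*z
tr(b a^-1 b^3 a b a) = tr(b^3 a b a b) * tr(a) - tr(b^3 a b a b a) = x*y^3*z^2 - x^2*y^2*z - y^2*z^3 - x*y^3 - x*y*z^2 + x^2*z + 2*y^2*z + z^3 + 2*x*y - 3*z
tr(a^-1 b a^-1 b^3 a b) = tr(b a^-1 b^3 a b) * tr(a) - tr(b a^-1 b^3 a b a) = x^2*y^4*z - x^3*y^3 - 2*x*y^3*z^2 + y^2*z^3 + x^3*y + x*y^3 + 2*x*y*z^2 - x^2*z - 2*y^2*z - z^3 - x*y + 3*z
tr(a^-1 b^3 a b^-1 a^-1 b) = tr(a^-1 b a^-1 b^3 a) * tr(b) - tr(a^-1 b a^-1 b^3 a b) = -x^2*y^4*z + x^3*y^3 + x*y^5 + 2*x*y^3*z^2 - y^4*z - y^2*z^3 - x^3*y - 4*x*y^3 - 2*x*y*z^2 + x^2*z + 4*y^2*z + z^3 + 2*x*y - 3*z
tr(b a b^-1 a^-1 b^-1 a^-1 b^2) = tr(a^-1 b^3 a b^-1 a^-1) * tr(b) - tr(a^-1 b^3 a b^-1 a^-1 b) = -x*y^3*z^2 + x^2*y^2*z + y^4*z + y^2*z^3 + x*y*z^2 - x^2*z - 5*y^2*z - z^3 + x*y + 3*z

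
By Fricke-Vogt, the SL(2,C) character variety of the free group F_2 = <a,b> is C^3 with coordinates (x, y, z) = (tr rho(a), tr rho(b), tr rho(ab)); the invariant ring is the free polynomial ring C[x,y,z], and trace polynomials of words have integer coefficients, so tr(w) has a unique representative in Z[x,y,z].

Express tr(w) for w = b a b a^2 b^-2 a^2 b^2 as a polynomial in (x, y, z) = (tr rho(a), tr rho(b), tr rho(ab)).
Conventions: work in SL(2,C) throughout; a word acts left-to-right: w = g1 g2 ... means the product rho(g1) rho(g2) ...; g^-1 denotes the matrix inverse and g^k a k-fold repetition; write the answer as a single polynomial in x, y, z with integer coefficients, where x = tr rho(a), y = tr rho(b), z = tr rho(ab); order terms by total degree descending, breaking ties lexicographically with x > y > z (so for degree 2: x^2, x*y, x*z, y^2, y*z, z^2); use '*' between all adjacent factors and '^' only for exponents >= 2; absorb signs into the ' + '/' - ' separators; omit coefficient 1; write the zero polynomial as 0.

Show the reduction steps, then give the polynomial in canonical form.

next, trace(a b a b) = trace(b a)*trace(b a) - trace(1)  (split on b) = z^2 - 2
trace(a b a) = trace(a)*trace(b a) - trace(b)  (reduce the a square) = x*z - y
and trace(a b a b^2) = trace(b)*trace(a b a b) - trace(a b a)  (reduce the b square) = y*z^2 - x*z - y
trace(b^3 a b a) = trace(b)*trace(a b a b^2) - trace(a b a b)  (reduce the b square) = y^2*z^2 - x*y*z - y^2 - z^2 + 2
trace(b a b) = trace(b)*trace(a b) - trace(a)  (reduce the b square) = y*z - x
and trace(a b^3) = trace(b)*trace(b a b) - trace(b a)  (reduce the b square) = y^2*z - x*y - z
next, trace(b^3 a b) = trace(b)*trace(a b^3) - trace(a b^2)  (reduce the b square) = y^3*z - x*y^2 - 2*y*z + x
trace(a b^3 a b a) = trace(a)*trace(b^3 a b a) - trace(b^3 a b)  (reduce the a square) = x*y^2*z^2 - x^2*y*z - y^3*z - x*z^2 + 2*y*z + x
trace(a^2 b^3 a b a) = trace(a)*trace(a b^3 a b a) - trace(a b^3 a b)  (reduce the a square) = x^2*y^2*z^2 - x^3*y*z - x*y^3*z - x^2*z^2 - y^2*z^2 + 3*x*y*z + x^2 + y^2 + z^2 - 2
next, trace(a^2 b^3 a b a^2) = trace(a)*trace(a^2 b^3 a b a) - trace(a^2 b^3 a b)  (reduce the a square) = x^3*y^2*z^2 - x^4*y*z - x^2*y^3*z - x^3*z^2 - 2*x*y^2*z^2 + 4*x^2*y*z + y^3*z + x^3 + x*y^2 + 2*x*z^2 - 2*y*z - 3*x
trace(a b a b a b) = trace(a b)*trace(a b a b) - trace(a^-1 b^-1)  (split on a) = z^3 - 3*z
trace(a b a b a) = trace(a)*trace(b a b a) - trace(b a b)  (reduce the a square) = x*z^2 - y*z - x
and trace(b^2 a b a b a) = trace(b)*trace(a b a b a b) - trace(a b a b a)  (reduce the b square) = y*z^3 - x*z^2 - 2*y*z + x
trace(b a^2 b^2 a b a) = trace(a)*trace(b^2 a b a b a) - trace(b^2 a b a b)  (reduce the a square) = x*y*z^3 - x^2*z^2 - y^2*z^2 - x*y*z + x^2 + y^2 + z^2 - 2
trace(a^2 b^2 a b) = trace(a)*trace(b^2 a b a) - trace(b^2 a b)  (reduce the a square) = x*y*z^2 - x^2*z - y^2*z + z
next, trace(a^2) = trace(a)*trace(a) - trace(1)  (reduce the a square) = x^2 - 2
trace(a b^2 a) = trace(b)*trace(a^2 b) - trace(a^2)  (reduce the b square) = x*y*z - x^2 - y^2 + 2
trace(a^2 b^2 a) = trace(a)*trace(a b^2 a) - trace(a b^2)  (reduce the a square) = x^2*y*z - x^3 - x*y^2 - y*z + 3*x
trace(b a^2 b^2 a b) = trace(b)*trace(a^2 b^2 a b) - trace(a^2 b^2 a)  (reduce the b square) = x*y^2*z^2 - 2*x^2*y*z - y^3*z + x^3 + x*y^2 + 2*y*z - 3*x
and trace(b a b a^2 b a^2 b) = trace(a)*trace(b a^2 b^2 a b a) - trace(b a^2 b^2 a b)  (reduce the a square) = x^2*y*z^3 - x^3*z^2 - 2*x*y^2*z^2 + x^2*y*z + y^3*z + x*z^2 - 2*y*z + x
trace(b a^2 b a b a) = trace(a)*trace(b a b a b a) - trace(b a b a b)  (reduce the a square) = x*z^3 - y*z^2 - 2*x*z + y
trace(a^2 b a) = trace(a)*trace(b a^2) - trace(b a)  (reduce the a square) = x^2*z - x*y - z
trace(b a^2 b a b) = trace(b)*trace(a^2 b a b) - trace(a^2 b a)  (reduce the b square) = x*y*z^2 - x^2*z - y^2*z + z
and trace(b a b a^2 b a^2) = trace(a)*trace(b a^2 b a b a) - trace(b a^2 b a b)  (reduce the a square) = x^2*z^3 - 2*x*y*z^2 - x^2*z + y^2*z + x*y - z
next, trace(a^2 b^3 a b a^2 b) = trace(b)*trace(b a b a^2 b a^2 b) - trace(b a b a^2 b a^2)  (reduce the b square) = x^2*y^2*z^3 - x^3*y*z^2 - 2*x*y^3*z^2 + x^2*y^2*z - x^2*z^3 + y^4*z + 3*x*y*z^2 + x^2*z - 3*y^2*z + z
trace(b^-1 a^2 b^3 a b a^2) = trace(a^2 b^3 a b a^2)*trace(b) - trace(a^2 b^3 a b a^2 b)  (eliminate b^-1) = x^3*y^3*z^2 - x^4*y^2*z - x^2*y^4*z - x^2*y^2*z^3 + 3*x^2*y^2*z + x^2*z^3 + x^3*y + x*y^3 - x*y*z^2 - x^2*z + y^2*z - 3*x*y - z
trace(b a b a^2 b^-2 a^2 b^2) = trace(b^-1 a^2 b^3 a b a^2)*trace(b) - trace(b^-1 a^2 b^3 a b a^2 b)  (eliminate b^-1) = x^3*y^4*z^2 - x^4*y^3*z - x^2*y^5*z - x^2*y^3*z^3 - x^3*y^2*z^2 + x^4*y*z + 4*x^2*y^3*z + x^2*y*z^3 + x^3*y^2 + x^3*z^2 + x*y^4 + x*y^2*z^2 - 5*x^2*y*z - x^3 - 4*x*y^2 - 2*x*z^2 + y*z + 3*x

x^3*y^4*z^2 - x^4*y^3*z - x^2*y^5*z - x^2*y^3*z^3 - x^3*y^2*z^2 + x^4*y*z + 4*x^2*y^3*z + x^2*y*z^3 + x^3*y^2 + x^3*z^2 + x*y^4 + x*y^2*z^2 - 5*x^2*y*z - x^3 - 4*x*y^2 - 2*x*z^2 + y*z + 3*x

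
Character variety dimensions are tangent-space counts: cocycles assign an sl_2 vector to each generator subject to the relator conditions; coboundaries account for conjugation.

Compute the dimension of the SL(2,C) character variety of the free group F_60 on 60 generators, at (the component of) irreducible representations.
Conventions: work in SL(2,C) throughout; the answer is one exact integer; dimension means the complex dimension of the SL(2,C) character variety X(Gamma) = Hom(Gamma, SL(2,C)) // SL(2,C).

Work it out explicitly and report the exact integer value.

Here Gamma is free of rank 60 — no relator constrains a cocycle.
Z^1(Gamma, Ad rho) = (sl_2)^60: a cocycle is a free choice of one sl_2 vector per generator, so dim Z^1 = 3*60 = 180.
dim B^1 = 3: the coboundary map is injective because an irreducible image has centralizer 0 in sl_2.
dim H^1 = 180 - 3 = 177, which is dim X.

177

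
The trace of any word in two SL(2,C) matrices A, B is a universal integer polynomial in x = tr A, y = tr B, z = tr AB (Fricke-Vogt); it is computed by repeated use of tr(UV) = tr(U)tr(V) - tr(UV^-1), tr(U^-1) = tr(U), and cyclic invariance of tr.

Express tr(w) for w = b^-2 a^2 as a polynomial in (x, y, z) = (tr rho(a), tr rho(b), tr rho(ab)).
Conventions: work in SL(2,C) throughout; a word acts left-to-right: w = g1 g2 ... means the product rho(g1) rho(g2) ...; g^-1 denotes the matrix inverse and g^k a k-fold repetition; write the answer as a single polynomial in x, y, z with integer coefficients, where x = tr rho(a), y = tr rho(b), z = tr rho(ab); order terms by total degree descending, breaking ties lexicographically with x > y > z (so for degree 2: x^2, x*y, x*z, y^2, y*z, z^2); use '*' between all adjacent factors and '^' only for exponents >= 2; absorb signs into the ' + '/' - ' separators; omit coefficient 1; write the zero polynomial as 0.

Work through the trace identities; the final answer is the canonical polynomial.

tr(a^2) = tr(a) tr(a) - tr(1)  (reduce the a square) = x^2 - 2
tr(a^2 b) = tr(a) tr(b a) - tr(b)  (reduce the a square) = x*z - y
tr(a^2 b^-1) = tr(a^2) tr(b) - tr(a^2 b)  (eliminate b^-1) = x^2*y - x*z - y
tr(b^-2 a^2) = tr(a^2 b^-1) tr(b) - tr(a^2)  (eliminate b^-1) = x^2*y^2 - x*y*z - x^2 - y^2 + 2

x^2*y^2 - x*y*z - x^2 - y^2 + 2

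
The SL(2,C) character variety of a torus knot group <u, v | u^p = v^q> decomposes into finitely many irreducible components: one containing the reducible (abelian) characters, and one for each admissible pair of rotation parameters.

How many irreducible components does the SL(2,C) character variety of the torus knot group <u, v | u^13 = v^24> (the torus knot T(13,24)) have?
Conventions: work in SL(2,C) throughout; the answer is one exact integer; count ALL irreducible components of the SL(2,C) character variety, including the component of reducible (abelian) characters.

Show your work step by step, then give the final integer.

139

In the torus knot group T(13,24), u^13 = v^24 is central, so an irreducible representation sends it to +I or -I (Schur).
This locks tr(u) to 2*cos(pi*alpha/13), alpha in 1..12, and tr(v) to 2*cos(pi*beta/24), beta in 1..23, on each component of irreducible characters.
The two central values (-1)^alpha I and (-1)^beta I must be the same matrix, so alpha and beta share a parity.
count pairs: odd alpha (6 choices) x odd beta (12), plus even alpha (6) x even beta (11): 6*12 + 6*11 = 138.
That is 138 components of irreducible characters, and with the reducible (abelian) component the total is 139.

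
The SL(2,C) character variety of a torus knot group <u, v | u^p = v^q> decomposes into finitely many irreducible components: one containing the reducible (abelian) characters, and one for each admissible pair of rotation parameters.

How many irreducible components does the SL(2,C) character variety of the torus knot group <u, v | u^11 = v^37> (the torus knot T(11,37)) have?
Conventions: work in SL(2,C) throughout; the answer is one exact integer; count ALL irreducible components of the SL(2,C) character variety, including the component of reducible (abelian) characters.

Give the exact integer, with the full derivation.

181

Gamma = < u, v | u^11 = v^37 > (torus knot T(11,37)); the central element u^11 = v^37 acts as +I or -I in any irreducible SL(2,C) representation.
This locks tr(u) to 2*cos(pi*alpha/11), alpha in 1..10, and tr(v) to 2*cos(pi*beta/37), beta in 1..36, on each component of irreducible characters.
u^11 = (-1)^alpha I and v^37 = (-1)^beta I must agree, so alpha and beta have equal parity.
Counting: 5 odd alphas x 18 odd betas + 5 even alphas x 18 even betas = 90 + 90 = 180.
Total: 180 irreducible-character components + 1 reducible (abelian) component = 181.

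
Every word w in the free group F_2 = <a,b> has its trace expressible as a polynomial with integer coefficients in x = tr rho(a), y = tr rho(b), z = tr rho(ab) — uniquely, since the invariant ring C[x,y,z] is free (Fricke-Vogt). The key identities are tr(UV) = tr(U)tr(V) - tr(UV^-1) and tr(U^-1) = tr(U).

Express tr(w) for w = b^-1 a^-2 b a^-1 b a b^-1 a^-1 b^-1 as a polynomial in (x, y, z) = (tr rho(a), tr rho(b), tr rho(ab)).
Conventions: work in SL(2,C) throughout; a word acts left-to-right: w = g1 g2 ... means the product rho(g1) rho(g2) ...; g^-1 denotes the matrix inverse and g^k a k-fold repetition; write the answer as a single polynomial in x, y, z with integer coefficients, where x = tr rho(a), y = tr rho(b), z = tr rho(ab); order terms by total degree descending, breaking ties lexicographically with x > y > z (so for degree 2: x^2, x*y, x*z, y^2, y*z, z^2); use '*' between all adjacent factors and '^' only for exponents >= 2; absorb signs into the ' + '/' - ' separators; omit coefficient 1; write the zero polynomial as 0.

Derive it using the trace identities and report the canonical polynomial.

-x^3*y^3*z^2 + 2*x^4*y^2*z + x^2*y^4*z + 2*x^2*y^2*z^3 - x^5*y - x^3*y^3 - 3*x^3*y*z^2 - x*y^3*z^2 - x*y*z^4 + x^4*z - 3*x^2*y^2*z + x^2*z^3 + 4*x^3*y + 5*x*y*z^2 - 4*x^2*z - y^2*z - z^3 - x*y + 3*z

trace(a^2 b) = trace(a) trace(b a) - trace(b) = x*z - y
trace(a^2) = trace(a) trace(a) - trace(1) = x^2 - 2
trace(a b^2 a) = trace(b) trace(a^2 b) - trace(a^2) = x*y*z - x^2 - y^2 + 2
trace(a b a b) = trace(b a) trace(b a) - trace(1) = z^2 - 2
trace(a b^2 a b) = trace(b) trace(a b a b) - trace(a b a) = y*z^2 - x*z - y
trace(b^-1 a b^2 a) = trace(a b^2 a) trace(b) - trace(a b^2 a b) = x*y^2*z - x^2*y - y^3 - y*z^2 + x*z + 3*y
trace(b^2 a b^-2 a) = trace(b^-1 a b^2 a) trace(b) - trace(b^-1 a b^2 a b) = x*y^3*z - x^2*y^2 - y^4 - y^2*z^2 + x^2 + 4*y^2 - 2
trace(a^-1 b^2 a b^-2) = trace(b^2 a b^-2) trace(a) - trace(b^2 a b^-2 a) = -x*y^3*z + x^2*y^2 + y^4 + y^2*z^2 - 4*y^2 + 2
trace(a^-1 b^2 a b^-1) = trace(b^2 a b^-1) trace(a) - trace(b^2 a b^-1 a) = -x*y^2*z + x^2*y + y^3 + y*z^2 - 3*y
trace(a^-1 b^2 a b^-3) = trace(a^-1 b^2 a b^-2) trace(b) - trace(a^-1 b^2 a b^-1) = -x*y^4*z + x^2*y^3 + y^5 + y^3*z^2 + x*y^2*z - x^2*y - 5*y^3 - y*z^2 + 5*y
trace(a b^-1) = trace(a) trace(b) - trace(a b) = x*y - z
trace(b^-2 a^-2 b^2 a b^-1) = trace(a^-1 b^2 a b^-3) trace(a) - trace(a^-1 b^2 a b^-3 a) = -x^2*y^4*z + x^3*y^3 + x*y^5 + x*y^3*z^2 + x^2*y^2*z - x^3*y - 5*x*y^3 - x*y*z^2 + 4*x*y + z
trace(a b^2) = trace(b) trace(a b) - trace(a) = y*z - x
trace(b^3 a) = trace(b) trace(a b^2) - trace(a b) = y^2*z - x*y - z
trace(b^2) = trace(b) trace(b) - trace(1) = y^2 - 2
trace(b^3) = trace(b) trace(b^2) - trace(b) = y^3 - 3*y
trace(a b^3 a) = trace(a) trace(b^3 a) - trace(b^3) = x*y^2*z - x^2*y - y^3 - x*z + 3*y
trace(a b^3 a b) = trace(b) trace(a b a b^2) - trace(a b a b) = y^2*z^2 - x*y*z - y^2 - z^2 + 2
trace(b^2 a b^-1 a b) = trace(a b^3 a) trace(b) - trace(a b^3 a b) = x*y^3*z - x^2*y^2 - y^4 - y^2*z^2 + 4*y^2 + z^2 - 2
trace(a^2 b a b) = trace(a) trace(b a b a) - trace(b a b) = x*z^2 - y*z - x
trace(a^2 b a) = trace(a) trace(a b a) - trace(a b) = x^2*z - x*y - z
trace(a b a b^2 a) = trace(b) trace(a^2 b a b) - trace(a^2 b a) = x*y*z^2 - x^2*z - y^2*z + z
trace(a b a b a b) = trace(a b a b) trace(a b) - trace(b a) = z^3 - 3*z
trace(a b a b^2 a b) = trace(b) trace(a b a b a b) - trace(a b a b a) = y*z^3 - x*z^2 - 2*y*z + x
trace(b^2 a b^-1 a b a) = trace(a b a b^2 a) trace(b) - trace(a b a b^2 a b) = x*y^2*z^2 - x^2*y*z - y^3*z - y*z^3 + x*z^2 + 3*y*z - x
trace(a^-1 b^2 a b^-1 a b) = trace(b^2 a b^-1 a b) trace(a) - trace(b^2 a b^-1 a b a) = x^2*y^3*z - x^3*y^2 - x*y^4 - 2*x*y^2*z^2 + x^2*y*z + y^3*z + y*z^3 + 4*x*y^2 - 3*y*z - x
trace(a^-2 b^2 a b^-1 a b) = trace(a^-1 b^2 a b^-1 a b) trace(a) - trace(a^-1 b^2 a b^-1 a b a) = x^3*y^3*z - x^4*y^2 - x^2*y^4 - 2*x^2*y^2*z^2 + x^3*y*z + x*y*z^3 + 5*x^2*y^2 + y^4 + y^2*z^2 - 3*x*y*z - x^2 - 4*y^2 - z^2 + 2
trace(a^-2 b^2 a b^-1 a b^-1) = trace(a^-2 b^2 a b^-1 a) trace(b) - trace(a^-2 b^2 a b^-1 a b) = -x^3*y^3*z + x^4*y^2 + x^2*y^4 + 2*x^2*y^2*z^2 - x^3*y*z - x*y^3*z - x*y*z^3 - 4*x^2*y^2 + 3*x*y*z + x^2 + y^2 + z^2 - 2
trace(b^-2 a^-2 b^2 a b^-1 a) = trace(a^-2 b^2 a b^-1 a b^-1) trace(b) - trace(a^-2 b^2 a b^-1 a) = -x^3*y^4*z + x^4*y^3 + x^2*y^5 + 2*x^2*y^3*z^2 - x^3*y^2*z - x*y^4*z - x*y^2*z^3 - 4*x^2*y^3 + 4*x*y^2*z + y
trace(b a b^-1 a^-1 b^-2 a^-2 b) = trace(b^-2 a^-2 b^2 a b^-1) trace(a) - trace(b^-2 a^-2 b^2 a b^-1 a) = -x^2*y^3*z^2 + 2*x^3*y^2*z + x*y^4*z + x*y^2*z^3 - x^4*y - x^2*y^3 - x^2*y*z^2 - 4*x*y^2*z + 4*x^2*y + x*z - y
trace(b a b a b^-1 a) = trace(a b a b a) trace(b) - trace(a b a b a b) = x*y*z^2 - y^2*z - z^3 - x*y + 3*z
trace(a^-1 b a b a b^-1) = trace(b a b a b^-1) trace(a) - trace(b a b a b^-1 a) = -x*y*z^2 + x^2*z + y^2*z + z^3 - 3*z
trace(a^-1 b a b a b^-1 a^-1) = trace(a^-1 b a b a b^-1) trace(a) - trace(a^-1 b a b a b^-1 a) = -x^2*y*z^2 + x^3*z + x*y^2*z + x*z^3 - 4*x*z + y
trace(b a^-1 b a b) = trace(b a b^2) trace(a) - trace(b a b^2 a) = x*y^2*z - x^2*y - y*z^2 + y
trace(b a b a b a^-1 b) = trace(b^2 a b a b) trace(a) - trace(b^2 a b a b a) = x*y^2*z^2 - x^2*y*z - y*z^3 - x*y^2 + 2*y*z + x
trace(b a b a b a b a) = trace(b a) trace(b a b a b a) - trace(b^-1 a^-1 b^-1 a^-1) = z^4 - 4*z^2 + 2
trace(b a b a b a^-1 b a) = trace(b a b a b a b) trace(a) - trace(b a b a b a b a) = x*y*z^3 - x^2*z^2 - z^4 - 2*x*y*z + x^2 + 4*z^2 - 2
trace(a^-1 b a^-1 b a b a b) = trace(b a b a b a^-1 b) trace(a) - trace(b a b a b a^-1 b a) = x^2*y^2*z^2 - x^3*y*z - 2*x*y*z^3 - x^2*y^2 + x^2*z^2 + z^4 + 4*x*y*z - 4*z^2 + 2
trace(a^-1 b a b a b^-1 a^-1 b) = trace(a^-1 b a^-1 b a b a) trace(b) - trace(a^-1 b a^-1 b a b a b) = -x^2*y^2*z^2 + x^3*y*z + x*y^3*z + 2*x*y*z^3 - x^2*z^2 - y^2*z^2 - z^4 - 4*x*y*z + y^2 + 4*z^2 - 2
trace(b^-1 a^-1 b a b a b^-1 a^-1) = trace(a^-1 b a b a b^-1 a^-1) trace(b) - trace(a^-1 b a b a b^-1 a^-1 b) = -x*y*z^3 + x^2*z^2 + y^2*z^2 + z^4 - 4*z^2 + 2
trace(b a b a b^-1 a^-1 b^-2 a^-1) = trace(b^-1 a^-1 b a b a b^-1 a^-1) trace(b) - trace(b^-1 a^-1 b a b a b^-1 a^-1 b) = -x*y^2*z^3 + 2*x^2*y*z^2 + y^3*z^2 + y*z^4 - x^3*z - x*y^2*z - x*z^3 - 4*y*z^2 + 4*x*z + y
trace(a b a b^-1) = trace(a b a) trace(b) - trace(a b a b) = x*y*z - y^2 - z^2 + 2
trace(b^-1 a b a b^-1) = trace(a b a b^-1) trace(b) - trace(a b a) = x*y^2*z - y^3 - y*z^2 - x*z + 3*y
trace(a b^-1 a b a) = trace(a b a^2) trace(b) - trace(a b a^2 b) = x^2*y*z - x*y^2 - x*z^2 + x
trace(b^-1 a b a b^-1 a) = trace(a b^-1 a b a) trace(b) - trace(a b^-1 a b a b) = x^2*y^2*z - x*y^3 - 2*x*y*z^2 + y^2*z + z^3 + 2*x*y - 3*z
trace(a b a b^-1 a^-1 b^-1) = trace(b^-1 a b a b^-1) trace(a) - trace(b^-1 a b a b^-1 a) = x*y*z^2 - x^2*z - y^2*z - z^3 + x*y + 3*z
trace(b a b^-1 a^-1 b^-2 a^-2 b a) = trace(b a b a b^-1 a^-1 b^-2 a^-1) trace(a) - trace(b a b a b^-1 a^-1 b^-2) = -x^2*y^2*z^3 + 2*x^3*y*z^2 + x*y^3*z^2 + x*y*z^4 - x^4*z - x^2*y^2*z - x^2*z^3 - 5*x*y*z^2 + 5*x^2*z + y^2*z + z^3 - 3*z
trace(b^-1 a^-2 b a^-1 b a b^-1 a^-1 b^-1) = trace(b a b^-1 a^-1 b^-2 a^-2 b) trace(a) - trace(b a b^-1 a^-1 b^-2 a^-2 b a) = -x^3*y^3*z^2 + 2*x^4*y^2*z + x^2*y^4*z + 2*x^2*y^2*z^3 - x^5*y - x^3*y^3 - 3*x^3*y*z^2 - x*y^3*z^2 - x*y*z^4 + x^4*z - 3*x^2*y^2*z + x^2*z^3 + 4*x^3*y + 5*x*y*z^2 - 4*x^2*z - y^2*z - z^3 - x*y + 3*z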